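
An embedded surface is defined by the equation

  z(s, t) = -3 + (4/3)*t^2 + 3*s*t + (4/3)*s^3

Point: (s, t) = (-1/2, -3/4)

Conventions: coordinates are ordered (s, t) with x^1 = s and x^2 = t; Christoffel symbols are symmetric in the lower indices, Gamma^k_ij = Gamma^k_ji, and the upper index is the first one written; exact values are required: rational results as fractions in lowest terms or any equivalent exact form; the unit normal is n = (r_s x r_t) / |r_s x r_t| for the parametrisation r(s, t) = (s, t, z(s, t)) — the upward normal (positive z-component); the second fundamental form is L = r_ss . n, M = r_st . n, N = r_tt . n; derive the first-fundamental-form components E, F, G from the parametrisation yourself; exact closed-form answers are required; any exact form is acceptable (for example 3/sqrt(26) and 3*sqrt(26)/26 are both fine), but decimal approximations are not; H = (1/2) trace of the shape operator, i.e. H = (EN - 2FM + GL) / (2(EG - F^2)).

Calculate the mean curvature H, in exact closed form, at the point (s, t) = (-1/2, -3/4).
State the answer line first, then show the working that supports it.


Answer: H = -88*sqrt(237)/2133

z_s = -5/4, z_t = -7/2, z_ss = -4, z_st = 3, z_tt = 8/3
E = 41/16, F = 35/8, G = 53/4; answer radicand W^2 = 237/16
unnormalised second-form numerators: l = -4, m = 3, n = 8/3; L = l/sqrt(237/16), and similarly M = m/sqrt(W^2), N = n/sqrt(W^2)
H = (E*n - 2*F*m + G*l) / (2*(EG - F^2)*sqrt(W^2)); E*n - 2*F*m + G*l = -869/12, EG - F^2 = 237/16, so H = (-22/9)/sqrt(237/16)


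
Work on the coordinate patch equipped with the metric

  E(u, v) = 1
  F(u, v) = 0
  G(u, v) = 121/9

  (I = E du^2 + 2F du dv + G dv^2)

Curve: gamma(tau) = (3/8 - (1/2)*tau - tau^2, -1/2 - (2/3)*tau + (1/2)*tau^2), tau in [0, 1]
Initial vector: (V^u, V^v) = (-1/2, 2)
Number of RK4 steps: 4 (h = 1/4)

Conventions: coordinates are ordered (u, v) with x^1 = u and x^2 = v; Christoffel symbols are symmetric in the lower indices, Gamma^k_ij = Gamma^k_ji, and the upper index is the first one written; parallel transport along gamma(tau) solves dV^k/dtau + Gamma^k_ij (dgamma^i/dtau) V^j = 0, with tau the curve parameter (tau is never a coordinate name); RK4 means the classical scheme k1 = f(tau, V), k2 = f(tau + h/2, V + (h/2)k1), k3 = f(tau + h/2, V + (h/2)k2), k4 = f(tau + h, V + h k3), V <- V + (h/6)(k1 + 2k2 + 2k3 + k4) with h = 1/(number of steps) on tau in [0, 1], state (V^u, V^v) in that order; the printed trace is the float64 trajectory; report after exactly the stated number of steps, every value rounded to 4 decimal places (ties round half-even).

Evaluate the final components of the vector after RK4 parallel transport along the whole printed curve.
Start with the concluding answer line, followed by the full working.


Answer: V^u = -0.5000, V^v = 2.0000

gamma'(tau) = (-1/2 - 2*tau, -2/3 + tau); f(tau, V)^k = -Gamma^k_ij(gamma(tau)) gamma'^i(tau) V^j; h = 1/4; intermediate values shown to 6 dp
curve data and Christoffel symbols at the stage parameters:
  tau = 0.000000: gamma = (0.375000, -0.500000), gamma' = (-0.500000, -0.666667); Gamma_uuu = 0.000000, Gamma_uuv = 0.000000, Gamma_uvv = 0.000000, Gamma_vuu = 0.000000, Gamma_vuv = 0.000000, Gamma_vvv = 0.000000
  tau = 0.125000: gamma = (0.296875, -0.575521), gamma' = (-0.750000, -0.541667); Gamma_uuu = 0.000000, Gamma_uuv = 0.000000, Gamma_uvv = 0.000000, Gamma_vuu = 0.000000, Gamma_vuv = 0.000000, Gamma_vvv = 0.000000
  tau = 0.250000: gamma = (0.187500, -0.635417), gamma' = (-1.000000, -0.416667); Gamma_uuu = 0.000000, Gamma_uuv = 0.000000, Gamma_uvv = 0.000000, Gamma_vuu = 0.000000, Gamma_vuv = 0.000000, Gamma_vvv = 0.000000
  tau = 0.375000: gamma = (0.046875, -0.679688), gamma' = (-1.250000, -0.291667); Gamma_uuu = 0.000000, Gamma_uuv = 0.000000, Gamma_uvv = 0.000000, Gamma_vuu = 0.000000, Gamma_vuv = 0.000000, Gamma_vvv = 0.000000
  tau = 0.500000: gamma = (-0.125000, -0.708333), gamma' = (-1.500000, -0.166667); Gamma_uuu = 0.000000, Gamma_uuv = 0.000000, Gamma_uvv = 0.000000, Gamma_vuu = 0.000000, Gamma_vuv = 0.000000, Gamma_vvv = 0.000000
  tau = 0.625000: gamma = (-0.328125, -0.721354), gamma' = (-1.750000, -0.041667); Gamma_uuu = 0.000000, Gamma_uuv = 0.000000, Gamma_uvv = 0.000000, Gamma_vuu = 0.000000, Gamma_vuv = 0.000000, Gamma_vvv = 0.000000
  tau = 0.750000: gamma = (-0.562500, -0.718750), gamma' = (-2.000000, 0.083333); Gamma_uuu = 0.000000, Gamma_uuv = 0.000000, Gamma_uvv = 0.000000, Gamma_vuu = 0.000000, Gamma_vuv = 0.000000, Gamma_vvv = 0.000000
  tau = 0.875000: gamma = (-0.828125, -0.700521), gamma' = (-2.250000, 0.208333); Gamma_uuu = 0.000000, Gamma_uuv = 0.000000, Gamma_uvv = 0.000000, Gamma_vuu = 0.000000, Gamma_vuv = 0.000000, Gamma_vvv = 0.000000
  tau = 1.000000: gamma = (-1.125000, -0.666667), gamma' = (-2.500000, 0.333333); Gamma_uuu = 0.000000, Gamma_uuv = 0.000000, Gamma_uvv = 0.000000, Gamma_vuu = 0.000000, Gamma_vuv = 0.000000, Gamma_vvv = 0.000000
step 0: V^u = -0.5000, V^v = 2.0000
step 1: k1 = (0.000000, 0.000000), k2 = (0.000000, 0.000000), k3 = (0.000000, 0.000000), k4 = (0.000000, 0.000000); V <- V + (h/6)(k1 + 2k2 + 2k3 + k4): V^u = -0.5000, V^v = 2.0000
step 2: k1 = (0.000000, 0.000000), k2 = (0.000000, 0.000000), k3 = (0.000000, 0.000000), k4 = (0.000000, 0.000000); V <- V + (h/6)(k1 + 2k2 + 2k3 + k4): V^u = -0.5000, V^v = 2.0000
step 3: k1 = (0.000000, 0.000000), k2 = (0.000000, 0.000000), k3 = (0.000000, 0.000000), k4 = (0.000000, 0.000000); V <- V + (h/6)(k1 + 2k2 + 2k3 + k4): V^u = -0.5000, V^v = 2.0000
step 4: k1 = (0.000000, 0.000000), k2 = (0.000000, 0.000000), k3 = (0.000000, 0.000000), k4 = (0.000000, 0.000000); V <- V + (h/6)(k1 + 2k2 + 2k3 + k4): V^u = -0.5000, V^v = 2.0000


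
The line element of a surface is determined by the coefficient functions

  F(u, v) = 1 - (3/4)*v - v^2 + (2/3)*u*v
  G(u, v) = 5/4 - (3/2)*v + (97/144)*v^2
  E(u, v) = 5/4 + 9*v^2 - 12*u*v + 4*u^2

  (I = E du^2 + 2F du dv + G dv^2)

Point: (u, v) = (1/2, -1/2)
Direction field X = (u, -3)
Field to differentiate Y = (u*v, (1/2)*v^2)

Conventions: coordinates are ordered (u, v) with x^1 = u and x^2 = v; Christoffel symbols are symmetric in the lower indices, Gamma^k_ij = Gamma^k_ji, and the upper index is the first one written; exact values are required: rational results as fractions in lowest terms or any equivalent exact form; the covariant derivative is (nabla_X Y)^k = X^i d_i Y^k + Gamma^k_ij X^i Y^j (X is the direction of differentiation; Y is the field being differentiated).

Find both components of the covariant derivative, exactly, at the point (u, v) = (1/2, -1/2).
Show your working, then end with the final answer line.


E = 15/2, F = 23/24, G = 1249/576 at the point
E_u = 10, E_v = -15, F_u = -1/3, F_v = 7/12, G_u = 0, G_v = -313/144
EG - F^2 = 17677/1152;  g^inv = (1152/17677) * [[1249/576, -23/24], [-23/24, 15/2]]
first-kind symbols [ij,l] = (1/2)(d_i g_jl + d_j g_il - d_l g_ij): [uu,u] = E_u/2 = 5, [uu,v] = F_u - E_v/2 = 43/6, [uv,u] = E_v/2 = -15/2, [uv,v] = G_u/2 = 0, [vv,u] = F_v - G_u/2 = 7/12, [vv,v] = G_v/2 = -313/288
Gamma^u_ij = (G*[ij,u] - F*[ij,v])/(EG - F^2), Gamma^v_ij = (E*[ij,v] - F*[ij,u])/(EG - F^2)
Gamma_uuu = 4578/17677, Gamma_uuv = -18735/17677, Gamma_uvv = 2657/17677, Gamma_vuu = 56400/17677, Gamma_vuv = 8280/17677, Gamma_vvv = -10034/17677
X = (1/2, -3), Y = (-1/4, 1/8) at the point

Answer: (nabla_X Y)^u = -69419/25712, (nabla_X Y)^v = 10893/6428


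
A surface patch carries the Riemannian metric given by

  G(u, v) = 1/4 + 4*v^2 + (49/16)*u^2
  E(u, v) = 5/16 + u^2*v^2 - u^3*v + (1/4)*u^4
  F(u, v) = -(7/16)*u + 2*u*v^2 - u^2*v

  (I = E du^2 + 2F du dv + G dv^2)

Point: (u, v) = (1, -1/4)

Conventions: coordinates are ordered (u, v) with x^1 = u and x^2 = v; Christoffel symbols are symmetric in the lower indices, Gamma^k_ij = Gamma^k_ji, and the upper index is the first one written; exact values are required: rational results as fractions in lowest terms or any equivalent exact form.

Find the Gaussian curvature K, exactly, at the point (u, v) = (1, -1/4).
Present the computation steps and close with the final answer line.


E = 7/8, F = -1/16, G = 57/16, EG - F^2 = 797/256 at the point
E_u = 15/8, E_v = -3/2, F_u = 3/16, F_v = -2, G_u = 49/8, G_v = -2
E_vv = 2, F_uv = -3, G_uu = 49/8
Brioschi: K = (det M1 - det M2) / (EG - F^2)^2 with the standard first/second-derivative matrices M1, M2.
M1 = [[-E_vv/2 + F_uv - G_uu/2, E_u/2, F_u - E_v/2], [F_v - G_u/2, E, F], [G_v/2, F, G]] = [[-113/16, 15/16, 15/16], [-81/16, 7/8, -1/16], [-1, -1/16, 57/16]]; det M1 = -15991/4096
M2 = [[0, E_v/2, G_u/2], [E_v/2, E, F], [G_u/2, F, G]] = [[0, -3/4, 49/16], [-3/4, 7/8, -1/16], [49/16, -1/16, 57/16]]; det M2 = -20323/2048
det M1 - det M2 = 24655/4096; K = 24655/4096 / (797/256)^2 = 394480/635209

Answer: K = 394480/635209


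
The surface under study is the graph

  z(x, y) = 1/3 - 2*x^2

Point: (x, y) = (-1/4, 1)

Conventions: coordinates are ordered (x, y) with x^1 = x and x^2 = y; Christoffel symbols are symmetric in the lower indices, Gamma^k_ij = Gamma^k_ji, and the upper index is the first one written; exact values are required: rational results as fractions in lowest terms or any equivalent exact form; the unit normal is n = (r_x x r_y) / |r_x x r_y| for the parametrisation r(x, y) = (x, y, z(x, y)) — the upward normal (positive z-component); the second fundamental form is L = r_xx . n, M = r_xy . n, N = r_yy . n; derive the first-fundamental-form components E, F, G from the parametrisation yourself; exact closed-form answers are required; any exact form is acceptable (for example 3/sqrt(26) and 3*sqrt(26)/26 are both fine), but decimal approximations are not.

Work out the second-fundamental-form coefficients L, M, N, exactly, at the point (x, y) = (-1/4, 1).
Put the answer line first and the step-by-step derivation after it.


Answer: L = -2*sqrt(2), M = 0, N = 0

z_x = 1, z_y = 0, z_xx = -4, z_xy = 0, z_yy = 0
E = 2, F = 0, G = 1; answer radicand W^2 = 2
unnormalised second-form numerators: l = -4, m = 0, n = 0; L = l/sqrt(2), and similarly M = m/sqrt(W^2), N = n/sqrt(W^2)


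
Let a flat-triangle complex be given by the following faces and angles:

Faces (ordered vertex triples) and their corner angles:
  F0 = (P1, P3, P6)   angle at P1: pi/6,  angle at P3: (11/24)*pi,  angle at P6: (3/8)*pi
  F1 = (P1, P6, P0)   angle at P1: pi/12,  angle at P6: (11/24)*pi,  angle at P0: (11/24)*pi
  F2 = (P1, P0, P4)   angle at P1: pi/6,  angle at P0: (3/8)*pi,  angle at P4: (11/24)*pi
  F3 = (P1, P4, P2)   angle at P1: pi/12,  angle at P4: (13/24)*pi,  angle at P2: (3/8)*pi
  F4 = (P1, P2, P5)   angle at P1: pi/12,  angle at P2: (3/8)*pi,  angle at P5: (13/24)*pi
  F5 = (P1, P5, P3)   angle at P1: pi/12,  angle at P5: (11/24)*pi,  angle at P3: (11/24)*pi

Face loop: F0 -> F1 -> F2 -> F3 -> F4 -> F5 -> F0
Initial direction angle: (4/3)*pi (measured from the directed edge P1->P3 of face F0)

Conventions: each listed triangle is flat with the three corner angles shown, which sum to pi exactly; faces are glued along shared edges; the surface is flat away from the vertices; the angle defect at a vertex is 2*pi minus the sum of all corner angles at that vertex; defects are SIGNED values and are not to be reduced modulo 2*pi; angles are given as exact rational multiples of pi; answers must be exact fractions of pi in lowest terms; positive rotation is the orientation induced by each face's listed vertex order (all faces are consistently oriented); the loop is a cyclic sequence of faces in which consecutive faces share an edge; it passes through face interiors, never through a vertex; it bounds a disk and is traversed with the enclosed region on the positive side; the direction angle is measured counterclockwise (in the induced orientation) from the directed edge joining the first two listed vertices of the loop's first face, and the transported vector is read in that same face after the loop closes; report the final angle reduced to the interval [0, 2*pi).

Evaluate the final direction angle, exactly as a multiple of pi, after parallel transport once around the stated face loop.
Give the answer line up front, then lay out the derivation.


Answer: final direction angle = (2/3)*pi

enclosed vertex P1: corner angles sum to (2/3)*pi, defect = 2*pi - (2/3)*pi = (4/3)*pi
holonomy = initial angle + sum of enclosed defects (mod 2*pi), positive in the induced orientation
final angle = (4/3)*pi + (4/3)*pi = (2/3)*pi (mod 2*pi)


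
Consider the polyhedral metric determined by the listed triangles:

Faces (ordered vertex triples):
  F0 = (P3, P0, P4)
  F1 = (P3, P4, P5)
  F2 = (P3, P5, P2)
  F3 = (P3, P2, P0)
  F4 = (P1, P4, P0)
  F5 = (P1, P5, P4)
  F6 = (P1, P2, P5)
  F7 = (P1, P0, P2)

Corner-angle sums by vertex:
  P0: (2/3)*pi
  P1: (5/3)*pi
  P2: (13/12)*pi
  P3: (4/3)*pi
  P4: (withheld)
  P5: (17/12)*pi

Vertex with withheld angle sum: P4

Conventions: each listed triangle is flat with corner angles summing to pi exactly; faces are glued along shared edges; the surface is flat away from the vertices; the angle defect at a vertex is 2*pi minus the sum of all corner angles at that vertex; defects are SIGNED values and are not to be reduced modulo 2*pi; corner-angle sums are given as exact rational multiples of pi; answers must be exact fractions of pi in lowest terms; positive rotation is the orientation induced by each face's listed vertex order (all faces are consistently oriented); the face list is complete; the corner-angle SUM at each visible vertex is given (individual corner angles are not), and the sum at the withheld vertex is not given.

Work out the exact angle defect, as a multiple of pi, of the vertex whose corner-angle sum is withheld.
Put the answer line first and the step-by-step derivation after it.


Answer: defect(P4) = pi/6

V = 6, E = 12, F = 8; chi = V - E + F = 2
Gauss-Bonnet: total defect = 2*pi*chi = 4*pi; visible defects sum to (23/6)*pi


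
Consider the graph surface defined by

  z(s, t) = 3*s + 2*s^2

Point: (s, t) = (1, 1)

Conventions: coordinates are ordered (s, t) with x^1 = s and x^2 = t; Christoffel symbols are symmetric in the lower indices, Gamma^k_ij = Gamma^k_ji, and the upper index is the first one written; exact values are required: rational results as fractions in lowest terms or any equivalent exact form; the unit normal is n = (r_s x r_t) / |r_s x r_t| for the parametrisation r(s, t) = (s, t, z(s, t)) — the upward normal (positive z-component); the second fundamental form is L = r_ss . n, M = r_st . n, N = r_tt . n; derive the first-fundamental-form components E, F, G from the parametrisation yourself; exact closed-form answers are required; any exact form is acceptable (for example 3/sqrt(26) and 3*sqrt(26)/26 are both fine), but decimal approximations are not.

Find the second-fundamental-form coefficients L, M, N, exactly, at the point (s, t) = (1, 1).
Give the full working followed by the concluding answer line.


z_s = 7, z_t = 0, z_ss = 4, z_st = 0, z_tt = 0
E = 50, F = 0, G = 1; answer radicand W^2 = 50
unnormalised second-form numerators: l = 4, m = 0, n = 0; L = l/sqrt(50), and similarly M = m/sqrt(W^2), N = n/sqrt(W^2)

Answer: L = 2*sqrt(2)/5, M = 0, N = 0


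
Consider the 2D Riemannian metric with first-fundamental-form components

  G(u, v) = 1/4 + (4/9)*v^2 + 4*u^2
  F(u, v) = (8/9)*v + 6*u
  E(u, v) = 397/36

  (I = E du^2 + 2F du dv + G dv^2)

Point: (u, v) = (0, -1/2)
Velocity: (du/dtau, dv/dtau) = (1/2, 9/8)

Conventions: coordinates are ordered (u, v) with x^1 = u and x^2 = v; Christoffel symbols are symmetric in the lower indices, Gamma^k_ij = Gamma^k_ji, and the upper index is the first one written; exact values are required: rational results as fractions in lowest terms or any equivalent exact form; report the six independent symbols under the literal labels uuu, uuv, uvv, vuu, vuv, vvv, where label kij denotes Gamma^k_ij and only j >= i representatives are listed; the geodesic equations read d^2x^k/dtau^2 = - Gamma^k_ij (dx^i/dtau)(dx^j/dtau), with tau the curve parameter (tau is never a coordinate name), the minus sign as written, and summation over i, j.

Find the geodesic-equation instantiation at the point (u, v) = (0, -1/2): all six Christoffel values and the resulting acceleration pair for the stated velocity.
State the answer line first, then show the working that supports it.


Answer: Gamma_uuu = 384/545, Gamma_uuv = 0, Gamma_uvv = 32/545, Gamma_vuu = 9528/545, Gamma_vuv = 0, Gamma_vvv = -296/545; accelerations (d^2u/dtau^2, d^2v/dtau^2) = (-273/1090, -16059/4360)

E = 397/36, F = -4/9, G = 13/36 at the point
E_u = 0, E_v = 0, F_u = 6, F_v = 8/9, G_u = 0, G_v = -4/9
EG - F^2 = 545/144;  g^inv = (144/545) * [[13/36, 4/9], [4/9, 397/36]]
first-kind symbols [ij,l] = (1/2)(d_i g_jl + d_j g_il - d_l g_ij): [uu,u] = E_u/2 = 0, [uu,v] = F_u - E_v/2 = 6, [uv,u] = E_v/2 = 0, [uv,v] = G_u/2 = 0, [vv,u] = F_v - G_u/2 = 8/9, [vv,v] = G_v/2 = -2/9
Gamma^u_ij = (G*[ij,u] - F*[ij,v])/(EG - F^2), Gamma^v_ij = (E*[ij,v] - F*[ij,u])/(EG - F^2)
Gamma_uuu = 384/545, Gamma_uuv = 0, Gamma_uvv = 32/545, Gamma_vuu = 9528/545, Gamma_vuv = 0, Gamma_vvv = -296/545
d^2u/dtau^2 = -(Gamma_uuu*(1/2)^2 + 2*Gamma_uuv*(1/2)*(9/8) + Gamma_uvv*(9/8)^2) = -273/1090
d^2v/dtau^2 = -(Gamma_vuu*(1/2)^2 + 2*Gamma_vuv*(1/2)*(9/8) + Gamma_vvv*(9/8)^2) = -16059/4360


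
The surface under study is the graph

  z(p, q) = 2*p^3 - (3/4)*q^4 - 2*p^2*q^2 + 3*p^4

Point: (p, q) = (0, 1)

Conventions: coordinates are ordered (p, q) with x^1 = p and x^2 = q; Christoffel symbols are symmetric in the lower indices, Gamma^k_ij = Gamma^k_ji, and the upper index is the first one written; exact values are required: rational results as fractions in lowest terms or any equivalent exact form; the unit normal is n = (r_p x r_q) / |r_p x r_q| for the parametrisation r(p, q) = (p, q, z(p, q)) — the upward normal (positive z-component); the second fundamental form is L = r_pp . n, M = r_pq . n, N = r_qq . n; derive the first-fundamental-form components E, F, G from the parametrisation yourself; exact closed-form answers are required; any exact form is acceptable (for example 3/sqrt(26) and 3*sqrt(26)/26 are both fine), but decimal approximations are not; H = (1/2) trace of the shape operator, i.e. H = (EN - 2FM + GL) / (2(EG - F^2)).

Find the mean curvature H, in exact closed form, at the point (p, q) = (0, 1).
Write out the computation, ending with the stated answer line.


z_p = 0, z_q = -3, z_pp = -4, z_pq = 0, z_qq = -9
E = 1, F = 0, G = 10; answer radicand W^2 = 10
unnormalised second-form numerators: l = -4, m = 0, n = -9; L = l/sqrt(10), and similarly M = m/sqrt(W^2), N = n/sqrt(W^2)
H = (E*n - 2*F*m + G*l) / (2*(EG - F^2)*sqrt(W^2)); E*n - 2*F*m + G*l = -49, EG - F^2 = 10, so H = (-49/20)/sqrt(10)

Answer: H = -49*sqrt(10)/200


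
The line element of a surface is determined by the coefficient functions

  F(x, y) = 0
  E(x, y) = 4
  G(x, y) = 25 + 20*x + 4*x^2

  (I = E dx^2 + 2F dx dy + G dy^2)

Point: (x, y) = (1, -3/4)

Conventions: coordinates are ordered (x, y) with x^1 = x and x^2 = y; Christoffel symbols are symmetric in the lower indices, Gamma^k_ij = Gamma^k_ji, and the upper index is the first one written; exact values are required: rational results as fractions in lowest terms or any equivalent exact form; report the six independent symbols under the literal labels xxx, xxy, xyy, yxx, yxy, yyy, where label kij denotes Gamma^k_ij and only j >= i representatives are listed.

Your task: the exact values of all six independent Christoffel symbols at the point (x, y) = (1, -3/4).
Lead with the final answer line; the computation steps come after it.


Answer: Gamma_xxx = 0, Gamma_xxy = 0, Gamma_xyy = -7/2, Gamma_yxx = 0, Gamma_yxy = 2/7, Gamma_yyy = 0

E = 4, F = 0, G = 49 at the point
E_x = 0, E_y = 0, F_x = 0, F_y = 0, G_x = 28, G_y = 0
EG - F^2 = 196;  g^inv = (1/196) * [[49, 0], [0, 4]]
first-kind symbols [ij,l] = (1/2)(d_i g_jl + d_j g_il - d_l g_ij): [xx,x] = E_x/2 = 0, [xx,y] = F_x - E_y/2 = 0, [xy,x] = E_y/2 = 0, [xy,y] = G_x/2 = 14, [yy,x] = F_y - G_x/2 = -14, [yy,y] = G_y/2 = 0
Gamma^x_ij = (G*[ij,x] - F*[ij,y])/(EG - F^2), Gamma^y_ij = (E*[ij,y] - F*[ij,x])/(EG - F^2)


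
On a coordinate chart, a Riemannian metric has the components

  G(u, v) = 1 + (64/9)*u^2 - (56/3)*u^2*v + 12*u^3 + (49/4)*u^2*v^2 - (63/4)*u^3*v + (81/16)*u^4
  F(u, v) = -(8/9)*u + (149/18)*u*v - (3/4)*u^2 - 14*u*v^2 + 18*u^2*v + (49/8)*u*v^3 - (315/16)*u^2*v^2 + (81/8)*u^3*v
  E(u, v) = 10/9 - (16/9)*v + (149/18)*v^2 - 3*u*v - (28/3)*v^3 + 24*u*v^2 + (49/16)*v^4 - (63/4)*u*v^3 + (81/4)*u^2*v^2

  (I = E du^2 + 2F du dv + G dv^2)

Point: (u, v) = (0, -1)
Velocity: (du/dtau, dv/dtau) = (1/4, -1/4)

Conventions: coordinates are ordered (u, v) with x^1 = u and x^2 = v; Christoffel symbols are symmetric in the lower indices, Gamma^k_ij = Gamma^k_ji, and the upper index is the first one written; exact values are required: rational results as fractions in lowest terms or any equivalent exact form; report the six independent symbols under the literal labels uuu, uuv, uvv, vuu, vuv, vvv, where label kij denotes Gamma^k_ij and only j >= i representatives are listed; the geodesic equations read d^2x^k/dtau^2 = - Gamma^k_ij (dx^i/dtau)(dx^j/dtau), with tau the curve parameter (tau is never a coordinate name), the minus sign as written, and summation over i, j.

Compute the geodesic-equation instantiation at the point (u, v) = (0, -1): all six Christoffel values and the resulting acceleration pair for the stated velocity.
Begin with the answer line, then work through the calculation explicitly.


Answer: Gamma_uuu = 342/377, Gamma_uuv = -1406/1131, Gamma_uvv = 0, Gamma_vuu = 0, Gamma_vuv = 0, Gamma_vvv = 0; accelerations (d^2u/dtau^2, d^2v/dtau^2) = (-1919/9048, 0)

E = 377/16, F = 0, G = 1 at the point
E_u = 171/4, E_v = -703/12, F_u = -703/24, F_v = 0, G_u = 0, G_v = 0
EG - F^2 = 377/16;  g^inv = (16/377) * [[1, 0], [0, 377/16]]
first-kind symbols [ij,l] = (1/2)(d_i g_jl + d_j g_il - d_l g_ij): [uu,u] = E_u/2 = 171/8, [uu,v] = F_u - E_v/2 = 0, [uv,u] = E_v/2 = -703/24, [uv,v] = G_u/2 = 0, [vv,u] = F_v - G_u/2 = 0, [vv,v] = G_v/2 = 0
Gamma^u_ij = (G*[ij,u] - F*[ij,v])/(EG - F^2), Gamma^v_ij = (E*[ij,v] - F*[ij,u])/(EG - F^2)
Gamma_uuu = 342/377, Gamma_uuv = -1406/1131, Gamma_uvv = 0, Gamma_vuu = 0, Gamma_vuv = 0, Gamma_vvv = 0
d^2u/dtau^2 = -(Gamma_uuu*(1/4)^2 + 2*Gamma_uuv*(1/4)*(-1/4) + Gamma_uvv*(-1/4)^2) = -1919/9048
d^2v/dtau^2 = -(Gamma_vuu*(1/4)^2 + 2*Gamma_vuv*(1/4)*(-1/4) + Gamma_vvv*(-1/4)^2) = 0


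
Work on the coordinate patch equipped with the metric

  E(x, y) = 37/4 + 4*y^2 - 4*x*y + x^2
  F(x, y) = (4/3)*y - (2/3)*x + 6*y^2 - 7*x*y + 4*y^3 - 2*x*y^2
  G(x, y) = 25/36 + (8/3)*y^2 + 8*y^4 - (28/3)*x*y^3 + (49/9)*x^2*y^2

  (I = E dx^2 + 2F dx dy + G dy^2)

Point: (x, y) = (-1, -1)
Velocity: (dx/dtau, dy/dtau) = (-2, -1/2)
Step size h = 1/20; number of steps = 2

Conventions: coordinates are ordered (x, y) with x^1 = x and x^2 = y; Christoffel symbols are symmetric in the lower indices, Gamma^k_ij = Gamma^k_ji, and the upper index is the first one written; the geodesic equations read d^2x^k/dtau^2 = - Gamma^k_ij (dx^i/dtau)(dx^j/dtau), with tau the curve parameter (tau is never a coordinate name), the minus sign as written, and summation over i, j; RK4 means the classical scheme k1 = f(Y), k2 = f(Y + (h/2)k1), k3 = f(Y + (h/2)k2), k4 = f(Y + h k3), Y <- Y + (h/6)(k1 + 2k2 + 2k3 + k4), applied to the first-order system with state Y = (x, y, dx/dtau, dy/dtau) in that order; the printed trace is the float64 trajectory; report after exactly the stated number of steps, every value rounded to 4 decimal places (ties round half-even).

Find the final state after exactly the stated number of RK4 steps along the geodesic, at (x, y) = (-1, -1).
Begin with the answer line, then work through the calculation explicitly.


Answer: x = -1.2070, y = -1.0659, dx/dtau = -2.1407, dy/dtau = -0.7995

f(Y) = (dx/dtau, dy/dtau, -Gamma^x_ij Y'^i Y'^j, -Gamma^y_ij Y'^i Y'^j) with the Gammas evaluated at the stage position; h = 0.050000; intermediate values shown to 6 dp
step 0: x = -1.0000, y = -1.0000, dx/dtau = -2.0000, dy/dtau = -0.5000
step 1:
  k1: at (x, y) = (-1.000000, -1.000000), (dx/dtau, dy/dtau) = (-2.000000, -0.500000); Gamma_xxx = 0.486088, Gamma_xxy = -0.281829, Gamma_xyy = 0.017694, Gamma_yxx = 1.086110, Gamma_yxy = -0.242384, Gamma_yyy = -1.344477; k1 = (-2.000000, -0.500000, -1.385119, -3.523553)
  k2: at (x, y) = (-1.050000, -1.012500), (dx/dtau, dy/dtau) = (-2.034628, -0.588089); Gamma_xxx = 0.506484, Gamma_xxy = -0.299751, Gamma_xyy = 0.048720, Gamma_yxx = 1.063824, Gamma_yxy = -0.281130, Gamma_yyy = -1.295013; k2 = (-2.034628, -0.588089, -1.396220, -3.283279)
  k3: at (x, y) = (-1.050866, -1.014702), (dx/dtau, dy/dtau) = (-2.034905, -0.582082); Gamma_xxx = 0.506469, Gamma_xxy = -0.300197, Gamma_xyy = 0.048960, Gamma_yxx = 1.060035, Gamma_yxy = -0.280026, Gamma_yyy = -1.294597; k3 = (-2.034905, -0.582082, -1.402641, -3.287428)
  k4: at (x, y) = (-1.101745, -1.029104), (dx/dtau, dy/dtau) = (-2.070132, -0.664371); Gamma_xxx = 0.526026, Gamma_xxy = -0.320731, Gamma_xyy = 0.084894, Gamma_yxx = 1.034061, Gamma_yxy = -0.317307, Gamma_yyy = -1.241985; k4 = (-2.070132, -0.664371, -1.409502, -3.010407)
  Y <- Y + (h/6)(k1 + 2k2 + 2k3 + k4): x = -1.1017, y = -1.0292, dx/dtau = -2.0699, dy/dtau = -0.6640
step 2:
  k1: at (x, y) = (-1.101743, -1.029206), (dx/dtau, dy/dtau) = (-2.069936, -0.663961); Gamma_xxx = 0.526007, Gamma_xxy = -0.320735, Gamma_xyy = 0.084876, Gamma_yxx = 1.033897, Gamma_yxy = -0.317213, Gamma_yyy = -1.242014; k1 = (-2.069936, -0.663961, -1.409556, -3.010409)
  k2: at (x, y) = (-1.153492, -1.045805), (dx/dtau, dy/dtau) = (-2.105175, -0.739222); Gamma_xxx = 0.544568, Gamma_xxy = -0.343908, Gamma_xyy = 0.126223, Gamma_yxx = 1.004141, Gamma_yxy = -0.352576, Gamma_yyy = -1.186424; k2 = (-2.105175, -0.739222, -1.411998, -2.704445)
  k3: at (x, y) = (-1.154373, -1.047686), (dx/dtau, dy/dtau) = (-2.105236, -0.731573); Gamma_xxx = 0.544599, Gamma_xxy = -0.344380, Gamma_xyy = 0.126717, Gamma_yxx = 1.001227, Gamma_yxy = -0.351717, Gamma_yyy = -1.185929; k3 = (-2.105236, -0.731573, -1.420711, -2.719366)
  k4: at (x, y) = (-1.207005, -1.065785), (dx/dtau, dy/dtau) = (-2.140972, -0.799930); Gamma_xxx = 0.562200, Gamma_xxy = -0.370222, Gamma_xyy = 0.174423, Gamma_yxx = 0.969446, Gamma_yxy = -0.385609, Gamma_yyy = -1.127235; k4 = (-2.140972, -0.799930, -1.420494, -2.401595)
  Y <- Y + (h/6)(k1 + 2k2 + 2k3 + k4): x = -1.2070, y = -1.0659, dx/dtau = -2.1407, dy/dtau = -0.7995


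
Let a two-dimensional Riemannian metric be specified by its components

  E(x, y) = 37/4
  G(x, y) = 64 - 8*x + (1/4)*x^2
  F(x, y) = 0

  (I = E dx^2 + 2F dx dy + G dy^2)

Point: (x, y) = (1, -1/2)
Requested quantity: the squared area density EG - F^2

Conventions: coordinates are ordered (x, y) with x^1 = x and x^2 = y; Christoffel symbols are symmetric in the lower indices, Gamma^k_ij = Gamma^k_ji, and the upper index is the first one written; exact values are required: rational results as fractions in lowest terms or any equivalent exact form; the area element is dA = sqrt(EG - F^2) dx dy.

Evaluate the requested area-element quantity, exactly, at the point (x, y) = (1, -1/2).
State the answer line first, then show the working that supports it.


Answer: EG - F^2 = 8325/16

E = 37/4, F = 0, G = 225/4; EG - F^2 = 8325/16


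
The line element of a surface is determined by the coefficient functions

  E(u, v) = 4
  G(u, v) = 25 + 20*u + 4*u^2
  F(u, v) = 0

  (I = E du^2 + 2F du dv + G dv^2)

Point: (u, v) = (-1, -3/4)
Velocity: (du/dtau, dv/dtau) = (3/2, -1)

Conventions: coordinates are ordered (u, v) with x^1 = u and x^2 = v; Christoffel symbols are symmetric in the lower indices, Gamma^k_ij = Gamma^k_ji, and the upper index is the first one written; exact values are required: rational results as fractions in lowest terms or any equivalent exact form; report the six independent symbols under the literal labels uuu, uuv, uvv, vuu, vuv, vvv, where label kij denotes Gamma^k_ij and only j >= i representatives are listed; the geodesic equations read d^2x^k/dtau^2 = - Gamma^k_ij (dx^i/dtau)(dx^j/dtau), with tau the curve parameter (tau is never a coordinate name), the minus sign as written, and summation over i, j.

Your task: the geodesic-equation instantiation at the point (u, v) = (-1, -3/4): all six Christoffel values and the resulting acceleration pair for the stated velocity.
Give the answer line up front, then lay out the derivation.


Answer: Gamma_uuu = 0, Gamma_uuv = 0, Gamma_uvv = -3/2, Gamma_vuu = 0, Gamma_vuv = 2/3, Gamma_vvv = 0; accelerations (d^2u/dtau^2, d^2v/dtau^2) = (3/2, 2)

E = 4, F = 0, G = 9 at the point
E_u = 0, E_v = 0, F_u = 0, F_v = 0, G_u = 12, G_v = 0
EG - F^2 = 36;  g^inv = (1/36) * [[9, 0], [0, 4]]
first-kind symbols [ij,l] = (1/2)(d_i g_jl + d_j g_il - d_l g_ij): [uu,u] = E_u/2 = 0, [uu,v] = F_u - E_v/2 = 0, [uv,u] = E_v/2 = 0, [uv,v] = G_u/2 = 6, [vv,u] = F_v - G_u/2 = -6, [vv,v] = G_v/2 = 0
Gamma^u_ij = (G*[ij,u] - F*[ij,v])/(EG - F^2), Gamma^v_ij = (E*[ij,v] - F*[ij,u])/(EG - F^2)
Gamma_uuu = 0, Gamma_uuv = 0, Gamma_uvv = -3/2, Gamma_vuu = 0, Gamma_vuv = 2/3, Gamma_vvv = 0
d^2u/dtau^2 = -(Gamma_uuu*(3/2)^2 + 2*Gamma_uuv*(3/2)*(-1) + Gamma_uvv*(-1)^2) = 3/2
d^2v/dtau^2 = -(Gamma_vuu*(3/2)^2 + 2*Gamma_vuv*(3/2)*(-1) + Gamma_vvv*(-1)^2) = 2


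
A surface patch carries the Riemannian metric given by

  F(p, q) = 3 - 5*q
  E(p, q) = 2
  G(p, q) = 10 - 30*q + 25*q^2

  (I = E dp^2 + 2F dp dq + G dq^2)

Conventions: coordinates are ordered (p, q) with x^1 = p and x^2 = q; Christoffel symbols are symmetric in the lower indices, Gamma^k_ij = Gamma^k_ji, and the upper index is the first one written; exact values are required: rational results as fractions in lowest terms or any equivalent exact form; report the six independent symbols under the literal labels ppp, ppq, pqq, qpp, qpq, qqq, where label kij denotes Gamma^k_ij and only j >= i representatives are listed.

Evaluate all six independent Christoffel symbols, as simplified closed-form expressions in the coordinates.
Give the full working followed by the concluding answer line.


E = 2; F = 3 - 5*q; G = 10 - 30*q + 25*q^2
Gamma^k_ij = (1/2) g^{kl} (d_i g_jl + d_j g_il - d_l g_ij), with g^inv = (1/(EG-F^2)) [[G, -F], [-F, E]]
first partials: E_p = 0, E_q = 0, F_p = 0, F_q = -5, G_p = 0, G_q = -30 + 50*q
D = EG - F^2 = 11 - 30*q + 25*q^2
expanded: Gamma^p_pp = (G E_p - 2F F_p + F E_q)/(2D), Gamma^p_pq = (G E_q - F G_p)/(2D), Gamma^p_qq = (2G F_q - G G_p - F G_q)/(2D), Gamma^q_pp = (2E F_p - E E_q - F E_p)/(2D), Gamma^q_pq = (E G_p - F E_q)/(2D), Gamma^q_qq = (E G_q - 2F F_q + F G_p)/(2D); substitute and cancel common factors

Answer: Gamma_ppp = 0, Gamma_ppq = 0, Gamma_pqq = -5/(25*q^2 - 30*q + 11), Gamma_qpp = 0, Gamma_qpq = 0, Gamma_qqq = (25*q - 15)/(25*q^2 - 30*q + 11)


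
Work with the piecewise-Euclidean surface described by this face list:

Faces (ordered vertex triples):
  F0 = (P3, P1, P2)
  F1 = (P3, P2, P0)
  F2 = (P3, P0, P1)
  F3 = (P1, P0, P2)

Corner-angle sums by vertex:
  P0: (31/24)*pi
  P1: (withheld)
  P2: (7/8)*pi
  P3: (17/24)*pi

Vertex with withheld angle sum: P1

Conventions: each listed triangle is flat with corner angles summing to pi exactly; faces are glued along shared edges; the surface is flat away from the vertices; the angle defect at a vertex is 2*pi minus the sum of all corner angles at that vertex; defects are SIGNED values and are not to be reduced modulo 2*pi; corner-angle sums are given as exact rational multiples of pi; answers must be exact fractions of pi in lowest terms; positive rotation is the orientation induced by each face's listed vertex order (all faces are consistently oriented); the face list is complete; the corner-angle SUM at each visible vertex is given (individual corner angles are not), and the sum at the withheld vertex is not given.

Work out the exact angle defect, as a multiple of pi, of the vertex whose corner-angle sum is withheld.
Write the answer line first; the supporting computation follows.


Answer: defect(P1) = (7/8)*pi

V = 4, E = 6, F = 4; chi = V - E + F = 2
Gauss-Bonnet: total defect = 2*pi*chi = 4*pi; visible defects sum to (25/8)*pi


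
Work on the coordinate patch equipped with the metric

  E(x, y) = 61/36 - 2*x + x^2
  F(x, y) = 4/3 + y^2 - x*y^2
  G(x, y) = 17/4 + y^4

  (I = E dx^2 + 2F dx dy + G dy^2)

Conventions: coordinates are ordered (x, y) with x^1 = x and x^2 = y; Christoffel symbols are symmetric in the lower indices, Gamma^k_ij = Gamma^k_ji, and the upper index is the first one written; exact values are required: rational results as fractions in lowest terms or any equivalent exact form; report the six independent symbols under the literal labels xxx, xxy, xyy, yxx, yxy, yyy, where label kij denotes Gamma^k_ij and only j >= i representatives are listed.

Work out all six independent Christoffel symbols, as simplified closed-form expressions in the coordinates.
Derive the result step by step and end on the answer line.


E = 61/36 - 2*x + x^2; F = 4/3 + y^2 - x*y^2; G = 17/4 + y^4
Gamma^k_ij = (1/2) g^{kl} (d_i g_jl + d_j g_il - d_l g_ij), with g^inv = (1/(EG-F^2)) [[G, -F], [-F, E]]
first partials: E_x = -2 + 2*x, E_y = 0, F_x = -y^2, F_y = 2*y - 2*x*y, G_x = 0, G_y = 4*y^3
D = EG - F^2 = 781/144 - (17/2)*x - (8/3)*y^2 + (17/4)*x^2 + (8/3)*x*y^2 + (25/36)*y^4
expanded: Gamma^x_xx = (G E_x - 2F F_x + F E_y)/(2D), Gamma^x_xy = (G E_y - F G_x)/(2D), Gamma^x_yy = (2G F_y - G G_x - F G_y)/(2D), Gamma^y_xx = (2E F_x - E E_y - F E_x)/(2D), Gamma^y_xy = (E G_x - F E_y)/(2D), Gamma^y_yy = (E G_y - 2F F_y + F G_x)/(2D); substitute and cancel common factors

Answer: Gamma_xxx = (612*x + 192*y^2 - 612)/(612*x^2 + 384*x*y^2 - 1224*x + 100*y^4 - 384*y^2 + 781), Gamma_xxy = 0, Gamma_xyy = (-1224*x*y - 384*y^3 + 1224*y)/(612*x^2 + 384*x*y^2 - 1224*x + 100*y^4 - 384*y^2 + 781), Gamma_yxx = (-192*x - 100*y^2 + 192)/(612*x^2 + 384*x*y^2 - 1224*x + 100*y^4 - 384*y^2 + 781), Gamma_yxy = 0, Gamma_yyy = (384*x*y + 200*y^3 - 384*y)/(612*x^2 + 384*x*y^2 - 1224*x + 100*y^4 - 384*y^2 + 781)


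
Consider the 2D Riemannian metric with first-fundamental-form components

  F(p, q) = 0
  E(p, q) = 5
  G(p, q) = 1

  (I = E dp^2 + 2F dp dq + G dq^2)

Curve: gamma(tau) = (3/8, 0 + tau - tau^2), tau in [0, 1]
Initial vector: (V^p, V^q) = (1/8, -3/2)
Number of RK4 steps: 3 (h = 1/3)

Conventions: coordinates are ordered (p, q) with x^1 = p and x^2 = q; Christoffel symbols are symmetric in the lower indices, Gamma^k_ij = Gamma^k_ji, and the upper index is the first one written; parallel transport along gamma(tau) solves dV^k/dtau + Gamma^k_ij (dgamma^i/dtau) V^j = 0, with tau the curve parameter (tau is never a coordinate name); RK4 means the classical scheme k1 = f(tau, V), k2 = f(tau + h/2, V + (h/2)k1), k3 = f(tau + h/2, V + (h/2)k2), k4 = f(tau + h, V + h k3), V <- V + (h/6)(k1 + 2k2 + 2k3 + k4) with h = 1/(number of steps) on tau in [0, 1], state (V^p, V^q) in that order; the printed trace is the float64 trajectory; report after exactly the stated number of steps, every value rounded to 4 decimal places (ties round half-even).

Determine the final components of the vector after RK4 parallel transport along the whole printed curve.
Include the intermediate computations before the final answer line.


gamma'(tau) = (0, 1 - 2*tau); f(tau, V)^k = -Gamma^k_ij(gamma(tau)) gamma'^i(tau) V^j; h = 1/3; intermediate values shown to 6 dp
curve data and Christoffel symbols at the stage parameters:
  tau = 0.000000: gamma = (0.375000, 0.000000), gamma' = (0.000000, 1.000000); Gamma_ppp = 0.000000, Gamma_ppq = 0.000000, Gamma_pqq = 0.000000, Gamma_qpp = 0.000000, Gamma_qpq = 0.000000, Gamma_qqq = 0.000000
  tau = 0.166667: gamma = (0.375000, 0.138889), gamma' = (0.000000, 0.666667); Gamma_ppp = 0.000000, Gamma_ppq = 0.000000, Gamma_pqq = 0.000000, Gamma_qpp = 0.000000, Gamma_qpq = 0.000000, Gamma_qqq = 0.000000
  tau = 0.333333: gamma = (0.375000, 0.222222), gamma' = (0.000000, 0.333333); Gamma_ppp = 0.000000, Gamma_ppq = 0.000000, Gamma_pqq = 0.000000, Gamma_qpp = 0.000000, Gamma_qpq = 0.000000, Gamma_qqq = 0.000000
  tau = 0.500000: gamma = (0.375000, 0.250000), gamma' = (0.000000, 0.000000); Gamma_ppp = 0.000000, Gamma_ppq = 0.000000, Gamma_pqq = 0.000000, Gamma_qpp = 0.000000, Gamma_qpq = 0.000000, Gamma_qqq = 0.000000
  tau = 0.666667: gamma = (0.375000, 0.222222), gamma' = (0.000000, -0.333333); Gamma_ppp = 0.000000, Gamma_ppq = 0.000000, Gamma_pqq = 0.000000, Gamma_qpp = 0.000000, Gamma_qpq = 0.000000, Gamma_qqq = 0.000000
  tau = 0.833333: gamma = (0.375000, 0.138889), gamma' = (0.000000, -0.666667); Gamma_ppp = 0.000000, Gamma_ppq = 0.000000, Gamma_pqq = 0.000000, Gamma_qpp = 0.000000, Gamma_qpq = 0.000000, Gamma_qqq = 0.000000
  tau = 1.000000: gamma = (0.375000, 0.000000), gamma' = (0.000000, -1.000000); Gamma_ppp = 0.000000, Gamma_ppq = 0.000000, Gamma_pqq = 0.000000, Gamma_qpp = 0.000000, Gamma_qpq = 0.000000, Gamma_qqq = 0.000000
step 0: V^p = 0.1250, V^q = -1.5000
step 1: k1 = (0.000000, 0.000000), k2 = (0.000000, 0.000000), k3 = (0.000000, 0.000000), k4 = (0.000000, 0.000000); V <- V + (h/6)(k1 + 2k2 + 2k3 + k4): V^p = 0.1250, V^q = -1.5000
step 2: k1 = (0.000000, 0.000000), k2 = (0.000000, 0.000000), k3 = (0.000000, 0.000000), k4 = (0.000000, 0.000000); V <- V + (h/6)(k1 + 2k2 + 2k3 + k4): V^p = 0.1250, V^q = -1.5000
step 3: k1 = (0.000000, 0.000000), k2 = (0.000000, 0.000000), k3 = (0.000000, 0.000000), k4 = (0.000000, 0.000000); V <- V + (h/6)(k1 + 2k2 + 2k3 + k4): V^p = 0.1250, V^q = -1.5000

Answer: V^p = 0.1250, V^q = -1.5000


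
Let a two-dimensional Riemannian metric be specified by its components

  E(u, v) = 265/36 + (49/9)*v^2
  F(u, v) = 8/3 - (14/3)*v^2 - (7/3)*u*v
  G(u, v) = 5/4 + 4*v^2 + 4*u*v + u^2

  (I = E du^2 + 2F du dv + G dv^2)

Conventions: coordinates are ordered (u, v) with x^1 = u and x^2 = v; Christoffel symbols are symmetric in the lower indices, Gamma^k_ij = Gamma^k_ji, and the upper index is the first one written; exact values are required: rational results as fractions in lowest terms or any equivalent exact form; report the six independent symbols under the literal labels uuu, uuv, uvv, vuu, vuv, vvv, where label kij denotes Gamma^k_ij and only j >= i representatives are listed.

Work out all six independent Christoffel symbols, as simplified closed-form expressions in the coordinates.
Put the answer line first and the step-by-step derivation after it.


Answer: Gamma_uuu = (-7840*u*v^2 - 15680*v^3 + 8960*v)/(3180*u^2 + 18096*u*v + 26412*v^2 + 903), Gamma_uuv = (1120*u^2*v + 4480*u*v^2 - 384*u + 4480*v^3 + 212*v)/(1060*u^2 + 6032*u*v + 8804*v^2 + 301), Gamma_uvv = (-480*u^3 - 2880*u^2*v - 5760*u*v^2 - 1368*u - 3840*v^3 - 3576*v)/(1060*u^2 + 6032*u*v + 8804*v^2 + 301), Gamma_vuu = (-54880*v^3 - 74200*v)/(9540*u^2 + 54288*u*v + 79236*v^2 + 2709), Gamma_vuv = (7840*u*v^2 + 3180*u + 15680*v^3 + 88*v)/(3180*u^2 + 18096*u*v + 26412*v^2 + 903), Gamma_vvv = (-1120*u^2*v - 4480*u*v^2 + 3400*u - 4480*v^3 + 8592*v)/(1060*u^2 + 6032*u*v + 8804*v^2 + 301)

E = 265/36 + (49/9)*v^2; F = 8/3 - (14/3)*v^2 - (7/3)*u*v; G = 5/4 + 4*v^2 + 4*u*v + u^2
Gamma^k_ij = (1/2) g^{kl} (d_i g_jl + d_j g_il - d_l g_ij), with g^inv = (1/(EG-F^2)) [[G, -F], [-F, E]]
first partials: E_u = 0, E_v = (98/9)*v, F_u = -(7/3)*v, F_v = -(28/3)*v - (7/3)*u, G_u = 4*v + 2*u, G_v = 8*v + 4*u
D = EG - F^2 = 301/144 + (2201/36)*v^2 + (377/9)*u*v + (265/36)*u^2
expanded: Gamma^u_uu = (G E_u - 2F F_u + F E_v)/(2D), Gamma^u_uv = (G E_v - F G_u)/(2D), Gamma^u_vv = (2G F_v - G G_u - F G_v)/(2D), Gamma^v_uu = (2E F_u - E E_v - F E_u)/(2D), Gamma^v_uv = (E G_u - F E_v)/(2D), Gamma^v_vv = (E G_v - 2F F_v + F G_u)/(2D); substitute and cancel common factors


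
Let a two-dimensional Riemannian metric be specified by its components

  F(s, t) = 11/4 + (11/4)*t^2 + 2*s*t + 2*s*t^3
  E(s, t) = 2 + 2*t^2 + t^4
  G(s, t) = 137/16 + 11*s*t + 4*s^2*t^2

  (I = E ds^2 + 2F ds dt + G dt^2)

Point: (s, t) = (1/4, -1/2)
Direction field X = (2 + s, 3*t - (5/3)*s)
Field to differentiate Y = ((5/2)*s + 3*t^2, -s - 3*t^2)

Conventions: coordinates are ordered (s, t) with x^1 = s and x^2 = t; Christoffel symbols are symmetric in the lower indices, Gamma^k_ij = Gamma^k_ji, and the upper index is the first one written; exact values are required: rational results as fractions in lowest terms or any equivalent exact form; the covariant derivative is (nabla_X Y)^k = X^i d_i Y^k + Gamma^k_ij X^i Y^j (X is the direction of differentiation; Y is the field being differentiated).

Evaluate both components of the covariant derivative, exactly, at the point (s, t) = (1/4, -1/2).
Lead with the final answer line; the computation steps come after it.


Answer: (nabla_X Y)^s = 6883/564, (nabla_X Y)^t = -3577/564

E = 41/16, F = 25/8, G = 29/4 at the point
E_s = 0, E_t = -5/2, F_s = -5/4, F_t = -15/8, G_s = -5, G_t = 5/2
EG - F^2 = 141/16;  g^inv = (16/141) * [[29/4, -25/8], [-25/8, 41/16]]
first-kind symbols [ij,l] = (1/2)(d_i g_jl + d_j g_il - d_l g_ij): [ss,s] = E_s/2 = 0, [ss,t] = F_s - E_t/2 = 0, [st,s] = E_t/2 = -5/4, [st,t] = G_s/2 = -5/2, [tt,s] = F_t - G_s/2 = 5/8, [tt,t] = G_t/2 = 5/4
Gamma^s_ij = (G*[ij,s] - F*[ij,t])/(EG - F^2), Gamma^t_ij = (E*[ij,t] - F*[ij,s])/(EG - F^2)
Gamma_sss = 0, Gamma_sst = -20/141, Gamma_stt = 10/141, Gamma_tss = 0, Gamma_tst = -40/141, Gamma_ttt = 20/141
X = (9/4, -23/12), Y = (11/8, -1) at the point
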